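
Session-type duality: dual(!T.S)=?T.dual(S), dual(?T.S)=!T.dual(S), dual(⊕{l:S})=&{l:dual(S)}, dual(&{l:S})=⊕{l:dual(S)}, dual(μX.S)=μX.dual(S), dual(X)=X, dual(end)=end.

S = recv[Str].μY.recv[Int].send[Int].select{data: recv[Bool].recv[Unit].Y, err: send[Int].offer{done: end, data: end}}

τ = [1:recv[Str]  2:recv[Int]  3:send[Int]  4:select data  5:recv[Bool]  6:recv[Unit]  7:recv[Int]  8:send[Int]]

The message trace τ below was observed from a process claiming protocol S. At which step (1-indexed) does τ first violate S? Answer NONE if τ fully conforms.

@1 recv[Str]  ok  now at μY.…
@2 recv[Int]  ok  now at send[Int].select{data: recv[Bool].recv[Unit].μY.…, err: send[Int].offer{done: end, data: end}}
@3 send[Int]  ok  now at select{data: recv[Bool].recv[Unit].μY.…, err: send[Int].offer{done: end, data: end}}
@4 select data  ok  now at recv[Bool].recv[Unit].μY.…
@5 recv[Bool]  ok  now at recv[Unit].μY.…
@6 recv[Unit]  ok  now at μY.…
@7 recv[Int]  ok  now at send[Int].select{data: recv[Bool].recv[Unit].μY.…, err: send[Int].offer{done: end, data: end}}
@8 send[Int]  ok  now at select{data: recv[Bool].recv[Unit].μY.…, err: send[Int].offer{done: end, data: end}}
trace exhausted — no violation

NONE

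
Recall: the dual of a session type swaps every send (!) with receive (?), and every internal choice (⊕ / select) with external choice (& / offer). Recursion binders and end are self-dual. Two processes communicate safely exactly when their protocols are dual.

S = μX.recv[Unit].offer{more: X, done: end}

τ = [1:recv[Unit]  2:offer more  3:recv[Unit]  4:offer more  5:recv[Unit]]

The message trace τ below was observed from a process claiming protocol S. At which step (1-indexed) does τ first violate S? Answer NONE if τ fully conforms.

step 1: recv[Unit]  match  state: offer{more: μX.…, done: end}
step 2: offer more  match  state: μX.…
step 3: recv[Unit]  match  state: offer{more: μX.…, done: end}
step 4: offer more  match  state: μX.…
step 5: recv[Unit]  match  state: offer{more: μX.…, done: end}
τ conforms to S (length 5)

NONE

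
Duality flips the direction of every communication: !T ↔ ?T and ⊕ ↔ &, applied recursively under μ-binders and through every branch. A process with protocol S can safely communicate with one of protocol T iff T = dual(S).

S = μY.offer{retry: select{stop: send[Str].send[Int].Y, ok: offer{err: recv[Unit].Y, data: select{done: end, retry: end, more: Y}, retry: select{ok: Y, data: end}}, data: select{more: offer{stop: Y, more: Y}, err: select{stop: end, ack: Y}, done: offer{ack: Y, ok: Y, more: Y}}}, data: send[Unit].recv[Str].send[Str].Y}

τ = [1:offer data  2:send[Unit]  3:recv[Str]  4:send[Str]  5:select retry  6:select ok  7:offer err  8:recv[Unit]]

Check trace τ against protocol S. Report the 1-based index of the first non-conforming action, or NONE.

5

step 1: offer data  ✓  now at send[Unit].recv[Str].send[Str].μY.…
step 2: send[Unit]  ✓  now at recv[Str].send[Str].μY.…
step 3: recv[Str]  ✓  now at send[Str].μY.…
step 4: send[Str]  ✓  now at μY.…
step 5: got select retry, protocol expects offer retry or offer data  ✗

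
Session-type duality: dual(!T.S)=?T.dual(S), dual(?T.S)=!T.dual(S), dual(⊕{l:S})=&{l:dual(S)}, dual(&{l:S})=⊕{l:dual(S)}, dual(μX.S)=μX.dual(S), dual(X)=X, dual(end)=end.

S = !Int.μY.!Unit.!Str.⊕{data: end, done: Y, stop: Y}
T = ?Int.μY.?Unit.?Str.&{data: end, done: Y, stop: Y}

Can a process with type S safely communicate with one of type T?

!Int vs ?Int  ok
  μY vs μY  ok (μ self-dual)
    !Unit vs ?Unit  ok
      !Str vs ?Str  ok
        ⊕{data,done,stop} vs &{data,done,stop}  ok same labels
          case data:
            end vs end  ok
          case done:
            Y vs Y  ok
          case stop:
            Y vs Y  ok

YES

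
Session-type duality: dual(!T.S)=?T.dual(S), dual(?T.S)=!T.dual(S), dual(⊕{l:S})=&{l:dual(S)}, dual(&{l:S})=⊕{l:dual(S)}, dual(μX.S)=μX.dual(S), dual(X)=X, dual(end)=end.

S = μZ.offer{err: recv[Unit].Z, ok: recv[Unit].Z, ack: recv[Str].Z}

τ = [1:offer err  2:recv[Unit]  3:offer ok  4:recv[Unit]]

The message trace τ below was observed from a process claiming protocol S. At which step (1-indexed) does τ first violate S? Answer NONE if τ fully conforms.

@1 offer err  ok  cont: recv[Unit].μZ.…
@2 recv[Unit]  ok  cont: μZ.…
@3 offer ok  ok  cont: recv[Unit].μZ.…
@4 recv[Unit]  ok  cont: μZ.…
τ conforms to S (length 4)

NONE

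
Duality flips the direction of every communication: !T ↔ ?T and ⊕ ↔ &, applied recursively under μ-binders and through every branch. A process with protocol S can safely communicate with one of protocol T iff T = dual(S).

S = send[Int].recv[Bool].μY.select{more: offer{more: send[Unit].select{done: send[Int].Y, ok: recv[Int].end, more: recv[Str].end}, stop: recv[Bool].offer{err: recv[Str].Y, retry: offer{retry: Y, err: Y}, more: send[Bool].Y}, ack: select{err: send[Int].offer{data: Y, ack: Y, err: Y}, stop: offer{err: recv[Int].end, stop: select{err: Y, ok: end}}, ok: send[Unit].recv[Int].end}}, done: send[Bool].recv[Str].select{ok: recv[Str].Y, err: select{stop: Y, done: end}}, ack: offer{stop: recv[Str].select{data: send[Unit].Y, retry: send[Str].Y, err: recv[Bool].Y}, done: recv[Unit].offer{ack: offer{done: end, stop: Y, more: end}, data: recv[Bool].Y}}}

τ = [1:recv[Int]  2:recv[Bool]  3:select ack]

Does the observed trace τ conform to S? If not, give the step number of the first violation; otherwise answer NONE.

1

step 1: got recv[Int], protocol expects send[Int]  ✗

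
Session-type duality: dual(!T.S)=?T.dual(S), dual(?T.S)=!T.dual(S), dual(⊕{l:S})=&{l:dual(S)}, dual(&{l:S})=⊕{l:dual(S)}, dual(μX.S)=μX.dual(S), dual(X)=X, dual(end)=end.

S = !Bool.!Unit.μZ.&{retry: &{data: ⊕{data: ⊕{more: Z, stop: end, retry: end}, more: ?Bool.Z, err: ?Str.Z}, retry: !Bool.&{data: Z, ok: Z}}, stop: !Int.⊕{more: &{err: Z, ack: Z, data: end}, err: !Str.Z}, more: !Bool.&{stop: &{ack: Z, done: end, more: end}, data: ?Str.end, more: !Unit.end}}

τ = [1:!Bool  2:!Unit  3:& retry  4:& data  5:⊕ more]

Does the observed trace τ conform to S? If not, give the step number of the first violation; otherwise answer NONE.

NONE

step 1: !Bool  ✓  state: !Unit.μZ.…
step 2: !Unit  ✓  state: μZ.…
step 3: & retry  ✓  state: &{data: ⊕{data: ⊕{more: μZ.…, stop: end, retry: end}, more: ?Bool.μZ.…, err: ?Str.μZ.…}, retry: !Bool.&{data: μZ.…, ok: μZ.…}}
step 4: & data  ✓  state: ⊕{data: ⊕{more: μZ.…, stop: end, retry: end}, more: ?Bool.μZ.…, err: ?Str.μZ.…}
step 5: ⊕ more  ✓  state: ?Bool.μZ.…
all 5 steps conform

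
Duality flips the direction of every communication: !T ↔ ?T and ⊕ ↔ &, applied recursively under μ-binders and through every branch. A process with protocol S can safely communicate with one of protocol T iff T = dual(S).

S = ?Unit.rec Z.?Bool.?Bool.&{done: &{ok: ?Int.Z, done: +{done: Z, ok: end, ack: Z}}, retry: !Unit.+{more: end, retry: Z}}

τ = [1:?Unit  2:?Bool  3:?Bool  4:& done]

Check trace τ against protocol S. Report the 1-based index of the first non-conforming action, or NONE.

NONE

[1] ?Unit  ✓  state: rec Z.…
[2] ?Bool  ✓  state: ?Bool.&{done: &{ok: ?Int.rec Z.…, done: +{done: rec Z.…, ok: end, ack: rec Z.…}}, retry: !Unit.+{more: end, retry: rec Z.…}}
[3] ?Bool  ✓  state: &{done: &{ok: ?Int.rec Z.…, done: +{done: rec Z.…, ok: end, ack: rec Z.…}}, retry: !Unit.+{more: end, retry: rec Z.…}}
[4] & done  ✓  state: &{ok: ?Int.rec Z.…, done: +{done: rec Z.…, ok: end, ack: rec Z.…}}
all 4 steps conform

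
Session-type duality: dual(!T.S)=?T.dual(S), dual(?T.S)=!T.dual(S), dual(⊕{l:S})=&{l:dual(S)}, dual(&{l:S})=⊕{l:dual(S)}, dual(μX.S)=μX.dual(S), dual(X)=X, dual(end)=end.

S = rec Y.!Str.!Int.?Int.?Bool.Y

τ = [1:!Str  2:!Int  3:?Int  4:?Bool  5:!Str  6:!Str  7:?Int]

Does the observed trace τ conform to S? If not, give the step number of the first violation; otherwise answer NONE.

@1 !Str  ok  state: !Int.?Int.?Bool.rec Y.…
@2 !Int  ok  state: ?Int.?Bool.rec Y.…
@3 ?Int  ok  state: ?Bool.rec Y.…
@4 ?Bool  ok  state: rec Y.…
@5 !Str  ok  state: !Int.?Int.?Bool.rec Y.…
@6 got !Str, protocol expects !Int  ✗

6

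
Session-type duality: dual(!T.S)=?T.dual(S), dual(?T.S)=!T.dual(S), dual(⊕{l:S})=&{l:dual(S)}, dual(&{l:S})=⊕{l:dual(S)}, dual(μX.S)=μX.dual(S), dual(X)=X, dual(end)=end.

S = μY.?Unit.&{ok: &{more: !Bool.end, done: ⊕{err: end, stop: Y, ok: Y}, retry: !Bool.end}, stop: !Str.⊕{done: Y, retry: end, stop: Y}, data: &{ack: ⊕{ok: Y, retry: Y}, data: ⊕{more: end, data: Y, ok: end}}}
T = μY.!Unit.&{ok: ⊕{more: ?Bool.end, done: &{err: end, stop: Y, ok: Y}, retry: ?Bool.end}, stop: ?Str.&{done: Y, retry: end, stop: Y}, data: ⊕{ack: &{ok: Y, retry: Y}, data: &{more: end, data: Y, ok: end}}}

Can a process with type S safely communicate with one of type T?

μY ‖ μY  match (binder kept)
  ?Unit ‖ !Unit  match
    &{ok,stop,data} ‖ &{ok,stop,data}  ✗ choice polarity not flipped — not dual

NO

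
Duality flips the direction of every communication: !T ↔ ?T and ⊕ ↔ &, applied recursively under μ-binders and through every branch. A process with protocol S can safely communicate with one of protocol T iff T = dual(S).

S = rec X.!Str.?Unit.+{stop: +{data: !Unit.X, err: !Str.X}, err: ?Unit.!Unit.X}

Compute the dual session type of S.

rec X.?Str.!Unit.&{stop: &{data: ?Unit.X, err: ?Str.X}, err: !Unit.?Unit.X}

rec X = rec X  (binder kept)
  !Str = ?Str
    ?Unit = !Unit
      +{stop,err} = &{stop,err}  (internal→external)
        • stop:
          +{data,err} = &{data,err}  (internal→external)
            • data:
              !Unit = ?Unit
                X self-dual
            • err:
              !Str = ?Str
                X self-dual
        • err:
          ?Unit = !Unit
            !Unit = ?Unit
              X self-dual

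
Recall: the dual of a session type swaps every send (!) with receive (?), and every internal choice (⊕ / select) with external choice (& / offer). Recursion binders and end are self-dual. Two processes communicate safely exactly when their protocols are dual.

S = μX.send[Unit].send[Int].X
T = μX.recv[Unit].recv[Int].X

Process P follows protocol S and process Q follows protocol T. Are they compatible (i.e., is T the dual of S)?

μX ‖ μX  ✓ (binder kept)
  send[Unit] ‖ recv[Unit]  ✓
    send[Int] ‖ recv[Int]  ✓
      X ‖ X  ✓

YES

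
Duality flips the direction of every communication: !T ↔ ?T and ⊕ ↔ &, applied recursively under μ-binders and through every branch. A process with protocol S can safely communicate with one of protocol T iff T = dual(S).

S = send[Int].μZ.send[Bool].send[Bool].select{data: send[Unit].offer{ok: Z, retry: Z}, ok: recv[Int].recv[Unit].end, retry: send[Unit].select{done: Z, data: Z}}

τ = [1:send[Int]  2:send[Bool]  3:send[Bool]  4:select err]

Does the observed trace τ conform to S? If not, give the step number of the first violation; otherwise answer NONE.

@1 send[Int]  match  cont: μZ.…
@2 send[Bool]  match  cont: send[Bool].select{data: send[Unit].offer{ok: μZ.…, retry: μZ.…}, ok: recv[Int].recv[Unit].end, retry: send[Unit].select{done: μZ.…, data: μZ.…}}
@3 send[Bool]  match  cont: select{data: send[Unit].offer{ok: μZ.…, retry: μZ.…}, ok: recv[Int].recv[Unit].end, retry: send[Unit].select{done: μZ.…, data: μZ.…}}
@4 got select err, protocol expects select data or select ok or select retry  ✗

4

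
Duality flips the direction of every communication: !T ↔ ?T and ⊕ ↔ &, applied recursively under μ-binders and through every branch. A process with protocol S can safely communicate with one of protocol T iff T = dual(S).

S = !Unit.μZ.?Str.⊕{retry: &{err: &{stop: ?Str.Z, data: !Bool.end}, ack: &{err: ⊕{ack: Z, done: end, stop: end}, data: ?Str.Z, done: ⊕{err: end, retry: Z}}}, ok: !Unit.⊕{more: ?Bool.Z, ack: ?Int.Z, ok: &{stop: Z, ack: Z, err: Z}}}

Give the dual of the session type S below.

!Unit → ?Unit
  μZ → μZ  (rec unchanged)
    ?Str → !Str
      ⊕{retry,ok} → &{retry,ok}  (select→offer)
        • retry:
          &{err,ack} → ⊕{err,ack}  (external→internal)
            • err:
              &{stop,data} → ⊕{stop,data}  (external→internal)
                • stop:
                  ?Str → !Str
                    Z ↦ Z
                • data:
                  !Bool → ?Bool
                    end ↦ end
            • ack:
              &{err,data,done} → ⊕{err,data,done}  (external→internal)
                • err:
                  ⊕{ack,done,stop} → &{ack,done,stop}  (select→offer)
                    • ack:
                      Z ↦ Z
                    • done:
                      end ↦ end
                    • stop:
                      end ↦ end
                • data:
                  ?Str → !Str
                    Z ↦ Z
                • done:
                  ⊕{err,retry} → &{err,retry}  (select→offer)
                    • err:
                      end ↦ end
                    • retry:
                      Z ↦ Z
        • ok:
          !Unit → ?Unit
            ⊕{more,ack,ok} → &{more,ack,ok}  (select→offer)
              • more:
                ?Bool → !Bool
                  Z ↦ Z
              • ack:
                ?Int → !Int
                  Z ↦ Z
              • ok:
                &{stop,ack,err} → ⊕{stop,ack,err}  (external→internal)
                  • stop:
                    Z ↦ Z
                  • ack:
                    Z ↦ Z
                  • err:
                    Z ↦ Z

?Unit.μZ.!Str.&{retry: ⊕{err: ⊕{stop: !Str.Z, data: ?Bool.end}, ack: ⊕{err: &{ack: Z, done: end, stop: end}, data: !Str.Z, done: &{err: end, retry: Z}}}, ok: ?Unit.&{more: !Bool.Z, ack: !Int.Z, ok: ⊕{stop: Z, ack: Z, err: Z}}}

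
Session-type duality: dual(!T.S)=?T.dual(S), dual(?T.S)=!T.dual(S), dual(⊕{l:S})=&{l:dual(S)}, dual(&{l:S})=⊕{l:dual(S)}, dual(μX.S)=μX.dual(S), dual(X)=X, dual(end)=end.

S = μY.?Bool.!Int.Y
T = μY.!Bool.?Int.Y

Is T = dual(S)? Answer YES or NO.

YES

μY ‖ μY  ok (binder kept)
  ?Bool ‖ !Bool  ok
    !Int ‖ ?Int  ok
      Y ‖ Y  ok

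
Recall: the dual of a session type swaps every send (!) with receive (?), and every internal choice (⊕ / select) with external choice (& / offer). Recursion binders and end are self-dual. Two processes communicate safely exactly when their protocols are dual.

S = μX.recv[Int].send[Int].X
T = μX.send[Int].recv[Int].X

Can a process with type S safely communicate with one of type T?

YES

μX | μX  ✓ (rec unchanged)
  recv[Int] | send[Int]  ✓
    send[Int] | recv[Int]  ✓
      X | X  ✓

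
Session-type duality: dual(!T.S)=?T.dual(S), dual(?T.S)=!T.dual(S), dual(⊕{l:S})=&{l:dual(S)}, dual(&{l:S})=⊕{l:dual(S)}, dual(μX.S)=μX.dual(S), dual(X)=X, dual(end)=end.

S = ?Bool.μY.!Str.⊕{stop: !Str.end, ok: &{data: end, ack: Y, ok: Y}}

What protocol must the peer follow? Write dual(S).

?Bool = !Bool
  μY = μY  (μ self-dual)
    !Str = ?Str
      ⊕{stop,ok} = &{stop,ok}  (internal→external)
        [stop]
          !Str = ?Str
            dual(end) = end
        [ok]
          &{data,ack,ok} = ⊕{data,ack,ok}  (&→⊕)
            [data]
              dual(end) = end
            [ack]
              dual(Y) = Y
            [ok]
              dual(Y) = Y

!Bool.μY.?Str.&{stop: ?Str.end, ok: ⊕{data: end, ack: Y, ok: Y}}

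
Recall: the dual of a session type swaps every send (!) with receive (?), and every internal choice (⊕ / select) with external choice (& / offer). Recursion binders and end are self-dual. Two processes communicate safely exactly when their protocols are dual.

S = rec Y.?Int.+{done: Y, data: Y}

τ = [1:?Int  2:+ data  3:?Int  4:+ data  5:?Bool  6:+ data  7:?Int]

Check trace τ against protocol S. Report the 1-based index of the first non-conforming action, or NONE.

5

step 1: ?Int  match  state: +{done: rec Y.…, data: rec Y.…}
step 2: + data  match  state: rec Y.…
step 3: ?Int  match  state: +{done: rec Y.…, data: rec Y.…}
step 4: + data  match  state: rec Y.…
step 5: got ?Bool, protocol expects ?Int  ✗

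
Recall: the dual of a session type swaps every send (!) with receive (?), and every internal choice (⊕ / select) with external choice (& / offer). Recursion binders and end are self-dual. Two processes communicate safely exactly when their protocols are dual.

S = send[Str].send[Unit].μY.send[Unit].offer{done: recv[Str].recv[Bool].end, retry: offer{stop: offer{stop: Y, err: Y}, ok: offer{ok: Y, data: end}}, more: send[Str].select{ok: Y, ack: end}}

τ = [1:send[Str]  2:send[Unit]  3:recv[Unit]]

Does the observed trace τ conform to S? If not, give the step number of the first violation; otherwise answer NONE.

3

@1 send[Str]  ✓  residual = send[Unit].μY.…
@2 send[Unit]  ✓  residual = μY.…
@3 got recv[Unit], protocol expects send[Unit]  ✗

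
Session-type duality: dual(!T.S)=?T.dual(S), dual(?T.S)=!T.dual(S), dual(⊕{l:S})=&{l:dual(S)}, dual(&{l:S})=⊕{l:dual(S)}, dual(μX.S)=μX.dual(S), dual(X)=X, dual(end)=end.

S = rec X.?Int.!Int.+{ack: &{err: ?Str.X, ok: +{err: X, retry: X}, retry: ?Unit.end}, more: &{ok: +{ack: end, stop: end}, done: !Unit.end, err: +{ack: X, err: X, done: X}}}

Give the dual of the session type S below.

rec X ↦ rec X  (rec unchanged)
  ?Int ↦ !Int
    !Int ↦ ?Int
      +{ack,more} ↦ &{ack,more}  (select→offer)
        case ack:
          &{err,ok,retry} ↦ +{err,ok,retry}  (external→internal)
            case err:
              ?Str ↦ !Str
                X ↦ X
            case ok:
              +{err,retry} ↦ &{err,retry}  (select→offer)
                case err:
                  X ↦ X
                case retry:
                  X ↦ X
            case retry:
              ?Unit ↦ !Unit
                end ↦ end
        case more:
          &{ok,done,err} ↦ +{ok,done,err}  (external→internal)
            case ok:
              +{ack,stop} ↦ &{ack,stop}  (select→offer)
                case ack:
                  end ↦ end
                case stop:
                  end ↦ end
            case done:
              !Unit ↦ ?Unit
                end ↦ end
            case err:
              +{ack,err,done} ↦ &{ack,err,done}  (select→offer)
                case ack:
                  X ↦ X
                case err:
                  X ↦ X
                case done:
                  X ↦ X

rec X.!Int.?Int.&{ack: +{err: !Str.X, ok: &{err: X, retry: X}, retry: !Unit.end}, more: +{ok: &{ack: end, stop: end}, done: ?Unit.end, err: &{ack: X, err: X, done: X}}}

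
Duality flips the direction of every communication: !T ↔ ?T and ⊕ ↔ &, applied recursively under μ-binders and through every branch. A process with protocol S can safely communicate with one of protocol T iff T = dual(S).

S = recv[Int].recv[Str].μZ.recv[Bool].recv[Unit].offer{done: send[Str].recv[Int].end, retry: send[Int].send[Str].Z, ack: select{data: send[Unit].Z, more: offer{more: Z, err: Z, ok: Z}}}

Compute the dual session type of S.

recv[Int] ↦ send[Int]
  recv[Str] ↦ send[Str]
    μZ ↦ μZ  (rec unchanged)
      recv[Bool] ↦ send[Bool]
        recv[Unit] ↦ send[Unit]
          offer{done,retry,ack} ↦ select{done,retry,ack}  (offer→select)
            • done:
              send[Str] ↦ recv[Str]
                recv[Int] ↦ send[Int]
                  end self-dual
            • retry:
              send[Int] ↦ recv[Int]
                send[Str] ↦ recv[Str]
                  Z self-dual
            • ack:
              select{data,more} ↦ offer{data,more}  (select→offer)
                • data:
                  send[Unit] ↦ recv[Unit]
                    Z self-dual
                • more:
                  offer{more,err,ok} ↦ select{more,err,ok}  (offer→select)
                    • more:
                      Z self-dual
                    • err:
                      Z self-dual
                    • ok:
                      Z self-dual

send[Int].send[Str].μZ.send[Bool].send[Unit].select{done: recv[Str].send[Int].end, retry: recv[Int].recv[Str].Z, ack: offer{data: recv[Unit].Z, more: select{more: Z, err: Z, ok: Z}}}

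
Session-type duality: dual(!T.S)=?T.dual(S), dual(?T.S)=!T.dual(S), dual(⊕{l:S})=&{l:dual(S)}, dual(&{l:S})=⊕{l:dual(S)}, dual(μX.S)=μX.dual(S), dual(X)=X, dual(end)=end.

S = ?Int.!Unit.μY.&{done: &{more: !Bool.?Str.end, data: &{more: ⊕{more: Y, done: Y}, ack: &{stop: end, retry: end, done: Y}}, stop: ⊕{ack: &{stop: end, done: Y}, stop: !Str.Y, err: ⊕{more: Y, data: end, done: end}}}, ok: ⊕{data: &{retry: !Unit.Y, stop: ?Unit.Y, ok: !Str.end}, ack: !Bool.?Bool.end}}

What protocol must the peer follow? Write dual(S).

!Int.?Unit.μY.⊕{done: ⊕{more: ?Bool.!Str.end, data: ⊕{more: &{more: Y, done: Y}, ack: ⊕{stop: end, retry: end, done: Y}}, stop: &{ack: ⊕{stop: end, done: Y}, stop: ?Str.Y, err: &{more: Y, data: end, done: end}}}, ok: &{data: ⊕{retry: ?Unit.Y, stop: !Unit.Y, ok: ?Str.end}, ack: ?Bool.!Bool.end}}

?Int ↦ !Int
  !Unit ↦ ?Unit
    μY ↦ μY  (μ self-dual)
      &{done,ok} ↦ ⊕{done,ok}  (offer→select)
        case done:
          &{more,data,stop} ↦ ⊕{more,data,stop}  (offer→select)
            case more:
              !Bool ↦ ?Bool
                ?Str ↦ !Str
                  dual(end) = end
            case data:
              &{more,ack} ↦ ⊕{more,ack}  (offer→select)
                case more:
                  ⊕{more,done} ↦ &{more,done}  (select→offer)
                    case more:
                      dual(Y) = Y
                    case done:
                      dual(Y) = Y
                case ack:
                  &{stop,retry,done} ↦ ⊕{stop,retry,done}  (offer→select)
                    case stop:
                      dual(end) = end
                    case retry:
                      dual(end) = end
                    case done:
                      dual(Y) = Y
            case stop:
              ⊕{ack,stop,err} ↦ &{ack,stop,err}  (select→offer)
                case ack:
                  &{stop,done} ↦ ⊕{stop,done}  (offer→select)
                    case stop:
                      dual(end) = end
                    case done:
                      dual(Y) = Y
                case stop:
                  !Str ↦ ?Str
                    dual(Y) = Y
                case err:
                  ⊕{more,data,done} ↦ &{more,data,done}  (select→offer)
                    case more:
                      dual(Y) = Y
                    case data:
                      dual(end) = end
                    case done:
                      dual(end) = end
        case ok:
          ⊕{data,ack} ↦ &{data,ack}  (select→offer)
            case data:
              &{retry,stop,ok} ↦ ⊕{retry,stop,ok}  (offer→select)
                case retry:
                  !Unit ↦ ?Unit
                    dual(Y) = Y
                case stop:
                  ?Unit ↦ !Unit
                    dual(Y) = Y
                case ok:
                  !Str ↦ ?Str
                    dual(end) = end
            case ack:
              !Bool ↦ ?Bool
                ?Bool ↦ !Bool
                  dual(end) = end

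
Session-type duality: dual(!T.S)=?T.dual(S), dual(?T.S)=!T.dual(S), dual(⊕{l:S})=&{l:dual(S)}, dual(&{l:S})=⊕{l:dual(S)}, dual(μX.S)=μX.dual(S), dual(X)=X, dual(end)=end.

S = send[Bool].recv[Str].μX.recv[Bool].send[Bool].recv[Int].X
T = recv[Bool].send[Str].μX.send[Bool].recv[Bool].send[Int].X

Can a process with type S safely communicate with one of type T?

YES

send[Bool] vs recv[Bool]  match
  recv[Str] vs send[Str]  match
    μX vs μX  match (μ self-dual)
      recv[Bool] vs send[Bool]  match
        send[Bool] vs recv[Bool]  match
          recv[Int] vs send[Int]  match
            X vs X  match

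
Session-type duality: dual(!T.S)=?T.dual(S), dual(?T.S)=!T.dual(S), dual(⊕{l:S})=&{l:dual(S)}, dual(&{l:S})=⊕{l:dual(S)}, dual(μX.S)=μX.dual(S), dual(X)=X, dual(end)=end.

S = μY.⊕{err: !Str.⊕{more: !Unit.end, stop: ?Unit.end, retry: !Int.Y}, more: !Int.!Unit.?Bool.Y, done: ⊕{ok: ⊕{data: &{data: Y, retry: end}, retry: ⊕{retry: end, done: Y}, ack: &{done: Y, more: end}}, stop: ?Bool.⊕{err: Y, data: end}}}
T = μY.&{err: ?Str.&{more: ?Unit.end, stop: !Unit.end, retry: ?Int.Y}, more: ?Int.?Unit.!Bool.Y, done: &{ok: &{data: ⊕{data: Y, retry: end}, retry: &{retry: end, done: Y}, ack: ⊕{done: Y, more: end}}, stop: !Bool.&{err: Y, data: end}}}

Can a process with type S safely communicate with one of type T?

μY ‖ μY  ✓ (μ self-dual)
  ⊕{err,more,done} ‖ &{err,more,done}  ✓ same labels
    case err:
      !Str ‖ ?Str  ✓
        ⊕{more,stop,retry} ‖ &{more,stop,retry}  ✓ same labels
          case more:
            !Unit ‖ ?Unit  ✓
              end ‖ end  ✓
          case stop:
            ?Unit ‖ !Unit  ✓
              end ‖ end  ✓
          case retry:
            !Int ‖ ?Int  ✓
              Y ‖ Y  ✓
    case more:
      !Int ‖ ?Int  ✓
        !Unit ‖ ?Unit  ✓
          ?Bool ‖ !Bool  ✓
            Y ‖ Y  ✓
    case done:
      ⊕{ok,stop} ‖ &{ok,stop}  ✓ same labels
        case ok:
          ⊕{data,retry,ack} ‖ &{data,retry,ack}  ✓ same labels
            case data:
              &{data,retry} ‖ ⊕{data,retry}  ✓ same labels
                case data:
                  Y ‖ Y  ✓
                case retry:
                  end ‖ end  ✓
            case retry:
              ⊕{retry,done} ‖ &{retry,done}  ✓ same labels
                case retry:
                  end ‖ end  ✓
                case done:
                  Y ‖ Y  ✓
            case ack:
              &{done,more} ‖ ⊕{done,more}  ✓ same labels
                case done:
                  Y ‖ Y  ✓
                case more:
                  end ‖ end  ✓
        case stop:
          ?Bool ‖ !Bool  ✓
            ⊕{err,data} ‖ &{err,data}  ✓ same labels
              case err:
                Y ‖ Y  ✓
              case data:
                end ‖ end  ✓

YES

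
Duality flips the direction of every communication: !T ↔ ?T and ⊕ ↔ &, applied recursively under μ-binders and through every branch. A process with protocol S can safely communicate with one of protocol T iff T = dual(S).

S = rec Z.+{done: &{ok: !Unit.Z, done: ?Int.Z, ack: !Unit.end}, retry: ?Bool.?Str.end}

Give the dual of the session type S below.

rec Z.&{done: +{ok: ?Unit.Z, done: !Int.Z, ack: ?Unit.end}, retry: !Bool.!Str.end}

rec Z ↦ rec Z  (binder kept)
  +{done,retry} ↦ &{done,retry}  (⊕→&)
    case done:
      &{ok,done,ack} ↦ +{ok,done,ack}  (offer→select)
        case ok:
          !Unit ↦ ?Unit
            dual(Z) = Z
        case done:
          ?Int ↦ !Int
            dual(Z) = Z
        case ack:
          !Unit ↦ ?Unit
            dual(end) = end
    case retry:
      ?Bool ↦ !Bool
        ?Str ↦ !Str
          dual(end) = end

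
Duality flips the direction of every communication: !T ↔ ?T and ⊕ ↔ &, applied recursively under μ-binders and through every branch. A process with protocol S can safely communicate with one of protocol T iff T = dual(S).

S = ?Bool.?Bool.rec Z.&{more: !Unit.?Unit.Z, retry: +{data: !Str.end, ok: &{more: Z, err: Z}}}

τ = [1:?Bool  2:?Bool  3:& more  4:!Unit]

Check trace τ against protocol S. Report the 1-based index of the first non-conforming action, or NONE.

NONE

[1] ?Bool  match  residual = ?Bool.rec Z.…
[2] ?Bool  match  residual = rec Z.…
[3] & more  match  residual = !Unit.?Unit.rec Z.…
[4] !Unit  match  residual = ?Unit.rec Z.…
τ conforms to S (length 4)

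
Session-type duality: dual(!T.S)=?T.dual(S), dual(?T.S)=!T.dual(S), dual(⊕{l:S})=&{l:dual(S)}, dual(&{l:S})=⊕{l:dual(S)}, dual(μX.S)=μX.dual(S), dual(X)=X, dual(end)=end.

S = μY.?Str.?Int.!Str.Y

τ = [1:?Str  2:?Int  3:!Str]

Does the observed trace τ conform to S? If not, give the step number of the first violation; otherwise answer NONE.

step 1: ?Str  ✓  residual = ?Int.!Str.μY.…
step 2: ?Int  ✓  residual = !Str.μY.…
step 3: !Str  ✓  residual = μY.…
all 3 steps conform

NONE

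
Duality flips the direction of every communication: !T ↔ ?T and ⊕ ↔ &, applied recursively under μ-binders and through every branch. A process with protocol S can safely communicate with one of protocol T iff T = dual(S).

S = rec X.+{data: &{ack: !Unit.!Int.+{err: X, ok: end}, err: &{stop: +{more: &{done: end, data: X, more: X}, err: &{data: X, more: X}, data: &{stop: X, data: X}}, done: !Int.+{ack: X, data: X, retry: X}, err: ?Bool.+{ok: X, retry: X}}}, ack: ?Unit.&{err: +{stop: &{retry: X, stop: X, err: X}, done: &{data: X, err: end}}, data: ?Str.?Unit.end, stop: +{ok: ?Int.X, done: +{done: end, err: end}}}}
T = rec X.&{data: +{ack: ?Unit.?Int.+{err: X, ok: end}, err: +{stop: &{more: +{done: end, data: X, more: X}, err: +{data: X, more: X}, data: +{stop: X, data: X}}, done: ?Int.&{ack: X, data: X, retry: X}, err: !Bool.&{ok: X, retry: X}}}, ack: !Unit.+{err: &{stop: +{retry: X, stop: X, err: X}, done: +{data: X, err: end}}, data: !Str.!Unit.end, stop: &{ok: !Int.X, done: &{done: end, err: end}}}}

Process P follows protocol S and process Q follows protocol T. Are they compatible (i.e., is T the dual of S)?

rec X | rec X  ok (binder kept)
  +{data,ack} | &{data,ack}  ok labels match
    • data:
      &{ack,err} | +{ack,err}  ok labels match
        • ack:
          !Unit | ?Unit  ok
            !Int | ?Int  ok
              +{err,ok} | +{err,ok}  ✗ choice polarity not flipped — not dual

NO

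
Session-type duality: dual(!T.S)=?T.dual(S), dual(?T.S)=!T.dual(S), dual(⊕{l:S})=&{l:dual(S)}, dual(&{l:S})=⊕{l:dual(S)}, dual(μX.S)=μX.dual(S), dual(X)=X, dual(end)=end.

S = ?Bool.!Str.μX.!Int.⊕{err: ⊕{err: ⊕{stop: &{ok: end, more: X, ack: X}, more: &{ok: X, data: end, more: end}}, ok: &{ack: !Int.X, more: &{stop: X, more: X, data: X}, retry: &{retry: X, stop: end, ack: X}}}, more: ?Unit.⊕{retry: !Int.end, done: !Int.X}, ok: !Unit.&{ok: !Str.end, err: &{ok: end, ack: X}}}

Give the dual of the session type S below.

?Bool → !Bool
  !Str → ?Str
    μX → μX  (μ self-dual)
      !Int → ?Int
        ⊕{err,more,ok} → &{err,more,ok}  (internal→external)
          • err:
            ⊕{err,ok} → &{err,ok}  (internal→external)
              • err:
                ⊕{stop,more} → &{stop,more}  (internal→external)
                  • stop:
                    &{ok,more,ack} → ⊕{ok,more,ack}  (&→⊕)
                      • ok:
                        dual(end) = end
                      • more:
                        dual(X) = X
                      • ack:
                        dual(X) = X
                  • more:
                    &{ok,data,more} → ⊕{ok,data,more}  (&→⊕)
                      • ok:
                        dual(X) = X
                      • data:
                        dual(end) = end
                      • more:
                        dual(end) = end
              • ok:
                &{ack,more,retry} → ⊕{ack,more,retry}  (&→⊕)
                  • ack:
                    !Int → ?Int
                      dual(X) = X
                  • more:
                    &{stop,more,data} → ⊕{stop,more,data}  (&→⊕)
                      • stop:
                        dual(X) = X
                      • more:
                        dual(X) = X
                      • data:
                        dual(X) = X
                  • retry:
                    &{retry,stop,ack} → ⊕{retry,stop,ack}  (&→⊕)
                      • retry:
                        dual(X) = X
                      • stop:
                        dual(end) = end
                      • ack:
                        dual(X) = X
          • more:
            ?Unit → !Unit
              ⊕{retry,done} → &{retry,done}  (internal→external)
                • retry:
                  !Int → ?Int
                    dual(end) = end
                • done:
                  !Int → ?Int
                    dual(X) = X
          • ok:
            !Unit → ?Unit
              &{ok,err} → ⊕{ok,err}  (&→⊕)
                • ok:
                  !Str → ?Str
                    dual(end) = end
                • err:
                  &{ok,ack} → ⊕{ok,ack}  (&→⊕)
                    • ok:
                      dual(end) = end
                    • ack:
                      dual(X) = X

!Bool.?Str.μX.?Int.&{err: &{err: &{stop: ⊕{ok: end, more: X, ack: X}, more: ⊕{ok: X, data: end, more: end}}, ok: ⊕{ack: ?Int.X, more: ⊕{stop: X, more: X, data: X}, retry: ⊕{retry: X, stop: end, ack: X}}}, more: !Unit.&{retry: ?Int.end, done: ?Int.X}, ok: ?Unit.⊕{ok: ?Str.end, err: ⊕{ok: end, ack: X}}}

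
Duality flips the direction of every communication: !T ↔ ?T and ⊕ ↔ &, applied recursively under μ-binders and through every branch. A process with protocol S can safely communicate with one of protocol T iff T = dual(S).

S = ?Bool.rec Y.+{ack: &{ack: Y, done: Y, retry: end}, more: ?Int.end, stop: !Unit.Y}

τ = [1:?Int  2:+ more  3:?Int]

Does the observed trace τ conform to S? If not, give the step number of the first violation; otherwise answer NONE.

1

[1] got ?Int, protocol expects ?Bool  ✗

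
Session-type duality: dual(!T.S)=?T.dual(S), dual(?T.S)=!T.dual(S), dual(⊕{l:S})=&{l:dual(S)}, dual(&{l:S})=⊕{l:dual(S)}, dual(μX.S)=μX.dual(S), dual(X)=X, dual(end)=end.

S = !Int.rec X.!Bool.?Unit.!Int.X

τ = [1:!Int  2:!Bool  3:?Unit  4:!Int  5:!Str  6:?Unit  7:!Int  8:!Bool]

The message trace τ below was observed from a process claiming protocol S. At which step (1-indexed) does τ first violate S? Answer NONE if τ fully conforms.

5

step 1: !Int  ok  residual = rec X.…
step 2: !Bool  ok  residual = ?Unit.!Int.rec X.…
step 3: ?Unit  ok  residual = !Int.rec X.…
step 4: !Int  ok  residual = rec X.…
step 5: got !Str, protocol expects !Bool  ✗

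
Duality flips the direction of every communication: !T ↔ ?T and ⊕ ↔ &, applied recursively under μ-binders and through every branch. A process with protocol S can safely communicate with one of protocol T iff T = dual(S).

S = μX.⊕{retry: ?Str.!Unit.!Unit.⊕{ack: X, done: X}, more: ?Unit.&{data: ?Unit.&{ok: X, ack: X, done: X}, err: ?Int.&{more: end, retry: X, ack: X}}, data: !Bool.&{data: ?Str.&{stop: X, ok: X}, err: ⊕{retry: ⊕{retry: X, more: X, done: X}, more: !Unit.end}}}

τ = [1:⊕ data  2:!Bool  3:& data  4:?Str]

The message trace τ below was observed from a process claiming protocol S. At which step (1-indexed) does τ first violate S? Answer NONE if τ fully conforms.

[1] ⊕ data  ✓  now at !Bool.&{data: ?Str.&{stop: μX.…, ok: μX.…}, err: ⊕{retry: ⊕{retry: μX.…, more: μX.…, done: μX.…}, more: !Unit.end}}
[2] !Bool  ✓  now at &{data: ?Str.&{stop: μX.…, ok: μX.…}, err: ⊕{retry: ⊕{retry: μX.…, more: μX.…, done: μX.…}, more: !Unit.end}}
[3] & data  ✓  now at ?Str.&{stop: μX.…, ok: μX.…}
[4] ?Str  ✓  now at &{stop: μX.…, ok: μX.…}
trace exhausted — no violation

NONE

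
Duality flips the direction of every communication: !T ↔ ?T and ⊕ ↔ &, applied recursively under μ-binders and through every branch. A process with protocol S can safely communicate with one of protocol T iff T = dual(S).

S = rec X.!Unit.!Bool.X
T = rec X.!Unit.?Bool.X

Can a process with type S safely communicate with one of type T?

rec X vs rec X  ok (binder kept)
  !Unit vs !Unit  ✗ same direction on both sides — not dual

NO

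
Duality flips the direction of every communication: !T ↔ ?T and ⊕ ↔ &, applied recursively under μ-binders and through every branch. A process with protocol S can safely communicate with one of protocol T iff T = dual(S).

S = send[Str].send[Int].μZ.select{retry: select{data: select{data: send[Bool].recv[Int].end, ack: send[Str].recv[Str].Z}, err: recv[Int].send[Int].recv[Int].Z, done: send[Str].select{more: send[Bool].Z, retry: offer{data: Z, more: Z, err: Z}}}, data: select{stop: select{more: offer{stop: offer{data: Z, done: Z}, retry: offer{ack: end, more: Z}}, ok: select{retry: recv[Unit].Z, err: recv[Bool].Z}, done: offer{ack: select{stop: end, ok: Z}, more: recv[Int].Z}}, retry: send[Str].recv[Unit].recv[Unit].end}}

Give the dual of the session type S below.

recv[Str].recv[Int].μZ.offer{retry: offer{data: offer{data: recv[Bool].send[Int].end, ack: recv[Str].send[Str].Z}, err: send[Int].recv[Int].send[Int].Z, done: recv[Str].offer{more: recv[Bool].Z, retry: select{data: Z, more: Z, err: Z}}}, data: offer{stop: offer{more: select{stop: select{data: Z, done: Z}, retry: select{ack: end, more: Z}}, ok: offer{retry: send[Unit].Z, err: send[Bool].Z}, done: select{ack: offer{stop: end, ok: Z}, more: send[Int].Z}}, retry: recv[Str].send[Unit].send[Unit].end}}

send[Str] = recv[Str]
  send[Int] = recv[Int]
    μZ = μZ  (μ self-dual)
      select{retry,data} = offer{retry,data}  (select→offer)
        [retry]
          select{data,err,done} = offer{data,err,done}  (select→offer)
            [data]
              select{data,ack} = offer{data,ack}  (select→offer)
                [data]
                  send[Bool] = recv[Bool]
                    recv[Int] = send[Int]
                      end self-dual
                [ack]
                  send[Str] = recv[Str]
                    recv[Str] = send[Str]
                      Z self-dual
            [err]
              recv[Int] = send[Int]
                send[Int] = recv[Int]
                  recv[Int] = send[Int]
                    Z self-dual
            [done]
              send[Str] = recv[Str]
                select{more,retry} = offer{more,retry}  (select→offer)
                  [more]
                    send[Bool] = recv[Bool]
                      Z self-dual
                  [retry]
                    offer{data,more,err} = select{data,more,err}  (&→⊕)
                      [data]
                        Z self-dual
                      [more]
                        Z self-dual
                      [err]
                        Z self-dual
        [data]
          select{stop,retry} = offer{stop,retry}  (select→offer)
            [stop]
              select{more,ok,done} = offer{more,ok,done}  (select→offer)
                [more]
                  offer{stop,retry} = select{stop,retry}  (&→⊕)
                    [stop]
                      offer{data,done} = select{data,done}  (&→⊕)
                        [data]
                          Z self-dual
                        [done]
                          Z self-dual
                    [retry]
                      offer{ack,more} = select{ack,more}  (&→⊕)
                        [ack]
                          end self-dual
                        [more]
                          Z self-dual
                [ok]
                  select{retry,err} = offer{retry,err}  (select→offer)
                    [retry]
                      recv[Unit] = send[Unit]
                        Z self-dual
                    [err]
                      recv[Bool] = send[Bool]
                        Z self-dual
                [done]
                  offer{ack,more} = select{ack,more}  (&→⊕)
                    [ack]
                      select{stop,ok} = offer{stop,ok}  (select→offer)
                        [stop]
                          end self-dual
                        [ok]
                          Z self-dual
                    [more]
                      recv[Int] = send[Int]
                        Z self-dual
            [retry]
              send[Str] = recv[Str]
                recv[Unit] = send[Unit]
                  recv[Unit] = send[Unit]
                    end self-dual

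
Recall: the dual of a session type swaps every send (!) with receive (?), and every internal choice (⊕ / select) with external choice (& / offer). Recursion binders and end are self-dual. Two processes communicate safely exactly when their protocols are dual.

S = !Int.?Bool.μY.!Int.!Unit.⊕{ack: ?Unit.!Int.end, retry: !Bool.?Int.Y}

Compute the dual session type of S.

!Int ↦ ?Int
  ?Bool ↦ !Bool
    μY ↦ μY  (μ self-dual)
      !Int ↦ ?Int
        !Unit ↦ ?Unit
          ⊕{ack,retry} ↦ &{ack,retry}  (⊕→&)
            [ack]
              ?Unit ↦ !Unit
                !Int ↦ ?Int
                  dual(end) = end
            [retry]
              !Bool ↦ ?Bool
                ?Int ↦ !Int
                  dual(Y) = Y

?Int.!Bool.μY.?Int.?Unit.&{ack: !Unit.?Int.end, retry: ?Bool.!Int.Y}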